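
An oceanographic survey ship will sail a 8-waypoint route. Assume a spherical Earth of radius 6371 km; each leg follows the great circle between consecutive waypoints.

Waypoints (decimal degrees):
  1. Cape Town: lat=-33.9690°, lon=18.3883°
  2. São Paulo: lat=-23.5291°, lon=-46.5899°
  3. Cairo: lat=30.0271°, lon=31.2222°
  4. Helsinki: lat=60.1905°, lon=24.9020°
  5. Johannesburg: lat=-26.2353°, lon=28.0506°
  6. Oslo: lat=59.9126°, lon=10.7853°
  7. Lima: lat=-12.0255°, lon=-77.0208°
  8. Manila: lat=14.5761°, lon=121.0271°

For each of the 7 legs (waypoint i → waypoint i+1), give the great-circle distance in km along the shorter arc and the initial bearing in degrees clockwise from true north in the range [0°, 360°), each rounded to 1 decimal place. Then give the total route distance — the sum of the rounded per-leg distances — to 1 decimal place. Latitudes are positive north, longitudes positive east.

Leg 1: dist=6337.8 km, bearing=262.2°
Leg 2: dist=10212.6 km, bearing=57.9°
Leg 3: dist=3387.0 km, bearing=353.8°
Leg 4: dist=9614.4 km, bearing=177.2°
Leg 5: dist=9708.5 km, bearing=351.4°
Leg 6: dist=11041.0 km, bearing=262.0°
Leg 7: dist=18042.2 km, bearing=280.3°
Total: 68343.5 km

Leg 1: φ1=-0.5928709, φ2=-0.4106603, Δφ=0.1822106, Δλ=-1.1340835 rad; a=sin²(Δφ/2)+cosφ1·cosφ2·sin²(Δλ/2)=0.2276628012; c=2·atan2(√a, √(1-a))=0.994795508; dist=6371·c=6337.842 ≈ 6337.8 km; running total=6337.8 km
Leg 1 bearing: y=sinΔλ·cosφ2=-0.83080754, x=cosφ1·sinφ2-sinφ1·cosφ2·cosΔλ=-0.11440553; θ=atan2(y, x)=-97.8405° <0 so +360° → 262.1595° ≈ 262.2°
Leg 2: φ1=-0.4106603, φ2=0.5240718, Δφ=0.9347320, Δλ=1.3580773 rad; a=sin²(Δφ/2)+cosφ1·cosφ2·sin²(Δλ/2)=0.5160920452; c=2·atan2(√a, √(1-a))=1.602985976; dist=6371·c=10212.624 ≈ 10212.6 km; running total=16550.4 km
Leg 2 bearing: y=sinΔλ·cosφ2=0.84627437, x=cosφ1·sinφ2-sinφ1·cosφ2·cosΔλ=0.53177427; θ=atan2(y, x)=57.8559° ≈ 57.9°
Leg 3: φ1=0.5240718, φ2=1.0505224, Δφ=0.5264506, Δλ=-0.1103083 rad; a=sin²(Δφ/2)+cosφ1·cosφ2·sin²(Δλ/2)=0.0690099634; c=2·atan2(√a, √(1-a))=0.531633614; dist=6371·c=3387.038 ≈ 3387.0 km; running total=19937.4 km
Leg 3 bearing: y=sinΔλ·cosφ2=-0.05472508, x=cosφ1·sinφ2-sinφ1·cosφ2·cosΔλ=0.50397968; θ=atan2(y, x)=-6.1972° <0 so +360° → 353.8028° ≈ 353.8°
Leg 4: φ1=1.0505224, φ2=-0.4578924, Δφ=-1.5084148, Δλ=0.0549534 rad; a=sin²(Δφ/2)+cosφ1·cosφ2·sin²(Δλ/2)=0.4691660090; c=2·atan2(√a, √(1-a))=1.509089191; dist=6371·c=9614.407 ≈ 9614.4 km; running total=29551.8 km
Leg 4 bearing: y=sinΔλ·cosφ2=0.04926767, x=cosφ1·sinφ2-sinφ1·cosφ2·cosΔλ=-0.99688001; θ=atan2(y, x)=177.1706° ≈ 177.2°
Leg 5: φ1=-0.4578924, φ2=1.0456721, Δφ=1.5035645, Δλ=-0.3013363 rad; a=sin²(Δφ/2)+cosφ1·cosφ2·sin²(Δλ/2)=0.4765404771; c=2·atan2(√a, √(1-a))=1.523860049; dist=6371·c=9708.512 ≈ 9708.5 km; running total=39260.3 km
Leg 5 bearing: y=sinΔλ·cosφ2=-0.14879020, x=cosφ1·sinφ2-sinφ1·cosφ2·cosΔλ=0.98775507; θ=atan2(y, x)=-8.5663° <0 so +360° → 351.4337° ≈ 351.4°
Leg 6: φ1=1.0456721, φ2=-0.2098846, Δφ=-1.2555567, Δλ=-1.5325055 rad; a=sin²(Δφ/2)+cosφ1·cosφ2·sin²(Δλ/2)=0.5807522861; c=2·atan2(√a, √(1-a))=1.733011377; dist=6371·c=11041.015 ≈ 11041.0 km; running total=50301.3 km
Leg 6 bearing: y=sinΔλ·cosφ2=-0.97733805, x=cosφ1·sinφ2-sinφ1·cosφ2·cosΔλ=-0.13684517; θ=atan2(y, x)=-97.9706° <0 so +360° → 262.0294° ≈ 262.0°
Leg 7: φ1=-0.2098846, φ2=0.2544009, Δφ=0.4642855, Δλ=3.4565879 rad; a=sin²(Δφ/2)+cosφ1·cosφ2·sin²(Δλ/2)=0.9762178758; c=2·atan2(√a, √(1-a))=2.831927787; dist=6371·c=18042.212 ≈ 18042.2 km; running total=68343.5 km
Leg 7 bearing: y=sinΔλ·cosφ2=-0.29984045, x=cosφ1·sinφ2-sinφ1·cosφ2·cosΔλ=0.05442285; θ=atan2(y, x)=-79.7125° <0 so +360° → 280.2875° ≈ 280.3°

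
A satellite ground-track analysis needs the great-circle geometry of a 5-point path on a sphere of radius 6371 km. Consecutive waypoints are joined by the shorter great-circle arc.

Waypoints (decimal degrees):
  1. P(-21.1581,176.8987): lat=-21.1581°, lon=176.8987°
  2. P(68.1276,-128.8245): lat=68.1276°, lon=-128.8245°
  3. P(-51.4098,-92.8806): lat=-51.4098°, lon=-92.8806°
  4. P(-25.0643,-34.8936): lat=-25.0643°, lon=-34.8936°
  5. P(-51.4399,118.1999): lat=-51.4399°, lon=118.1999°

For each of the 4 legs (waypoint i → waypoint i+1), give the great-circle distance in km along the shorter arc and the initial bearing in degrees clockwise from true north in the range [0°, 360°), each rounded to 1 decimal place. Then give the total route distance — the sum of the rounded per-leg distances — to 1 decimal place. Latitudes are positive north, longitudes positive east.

Leg 1: dist=10851.7 km, bearing=17.8°
Leg 2: dist=13620.9 km, bearing=154.3°
Leg 3: dist=5660.1 km, bearing=81.8°
Leg 4: dist=11110.4 km, bearing=163.4°
Total: 41243.1 km

Leg 1: φ1=-0.3692785, φ2=1.1890509, Δφ=1.5583294, Δλ=-5.3358764 rad; a=sin²(Δφ/2)+cosφ1·cosφ2·sin²(Δλ/2)=0.5660541338; c=2·atan2(√a, √(1-a))=1.703291916; dist=6371·c=10851.673 ≈ 10851.7 km; running total=10851.7 km
Leg 1 bearing: y=sinΔλ·cosφ2=0.30244619, x=cosφ1·sinφ2-sinφ1·cosφ2·cosΔλ=0.94396701; θ=atan2(y, x)=17.7654° ≈ 17.8°
Leg 2: φ1=1.1890509, φ2=-0.8972703, Δφ=-2.0863212, Δλ=0.6273394 rad; a=sin²(Δφ/2)+cosφ1·cosφ2·sin²(Δλ/2)=0.7686184061; c=2·atan2(√a, √(1-a))=2.137953879; dist=6371·c=13620.904 ≈ 13620.9 km; running total=24472.6 km
Leg 2 bearing: y=sinΔλ·cosφ2=0.36613438, x=cosφ1·sinφ2-sinφ1·cosφ2·cosΔλ=-0.75981723; θ=atan2(y, x)=154.2719° ≈ 154.3°
Leg 3: φ1=-0.8972703, φ2=-0.4374546, Δφ=0.4598157, Δλ=1.0120641 rad; a=sin²(Δφ/2)+cosφ1·cosφ2·sin²(Δλ/2)=0.1846785608; c=2·atan2(√a, √(1-a))=0.888415020; dist=6371·c=5660.092 ≈ 5660.1 km; running total=30132.7 km
Leg 3 bearing: y=sinΔλ·cosφ2=0.76808096, x=cosφ1·sinφ2-sinφ1·cosφ2·cosΔλ=0.11109093; θ=atan2(y, x)=81.7701° ≈ 81.8°
Leg 4: φ1=-0.4374546, φ2=-0.8977956, Δφ=-0.4603411, Δλ=2.6719856 rad; a=sin²(Δφ/2)+cosφ1·cosφ2·sin²(Δλ/2)=0.5861249608; c=2·atan2(√a, √(1-a))=1.743909603; dist=6371·c=11110.448 ≈ 11110.4 km; running total=41243.1 km
Leg 4 bearing: y=sinΔλ·cosφ2=0.28208154, x=cosφ1·sinφ2-sinφ1·cosφ2·cosΔλ=-0.94380081; θ=atan2(y, x)=163.3597° ≈ 163.4°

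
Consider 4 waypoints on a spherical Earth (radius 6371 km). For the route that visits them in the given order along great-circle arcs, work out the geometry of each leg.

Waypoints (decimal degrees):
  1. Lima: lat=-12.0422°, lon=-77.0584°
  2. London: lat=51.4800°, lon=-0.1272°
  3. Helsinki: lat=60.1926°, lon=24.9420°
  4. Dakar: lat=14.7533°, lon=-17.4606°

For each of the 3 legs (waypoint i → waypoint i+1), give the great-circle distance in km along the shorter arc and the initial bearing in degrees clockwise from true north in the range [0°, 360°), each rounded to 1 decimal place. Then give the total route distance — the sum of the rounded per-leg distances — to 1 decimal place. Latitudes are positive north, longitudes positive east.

Leg 1: dist=10170.1 km, bearing=37.4°
Leg 2: dist=1824.0 km, bearing=48.2°
Leg 3: dist=6097.4 km, bearing=232.9°
Total: 18091.5 km

Leg 1: φ1=-0.2101760, φ2=0.8984955, Δφ=1.1086715, Δλ=1.3427027 rad; a=sin²(Δφ/2)+cosφ1·cosφ2·sin²(Δλ/2)=0.5127527260; c=2·atan2(√a, √(1-a))=1.596304545; dist=6371·c=10170.056 ≈ 10170.1 km; running total=10170.1 km
Leg 1 bearing: y=sinΔλ·cosφ2=0.60665711, x=cosφ1·sinφ2-sinφ1·cosφ2·cosΔλ=0.79455436; θ=atan2(y, x)=37.3624° ≈ 37.4°
Leg 2: φ1=0.8984955, φ2=1.0505591, Δφ=0.1520636, Δλ=0.4375401 rad; a=sin²(Δφ/2)+cosφ1·cosφ2·sin²(Δλ/2)=0.0203513871; c=2·atan2(√a, √(1-a))=0.286293312; dist=6371·c=1823.975 ≈ 1824.0 km; running total=11994.1 km
Leg 2 bearing: y=sinΔλ·cosφ2=0.21062160, x=cosφ1·sinφ2-sinφ1·cosφ2·cosΔλ=0.18811532; θ=atan2(y, x)=48.2306° ≈ 48.2°
Leg 3: φ1=1.0505591, φ2=0.2574937, Δφ=-0.7930654, Δλ=-0.7400650 rad; a=sin²(Δφ/2)+cosφ1·cosφ2·sin²(Δλ/2)=0.2120370683; c=2·atan2(√a, √(1-a))=0.957060078; dist=6371·c=6097.430 ≈ 6097.4 km; running total=18091.5 km
Leg 3 bearing: y=sinΔλ·cosφ2=-0.65210390, x=cosφ1·sinφ2-sinφ1·cosφ2·cosΔλ=-0.49302120; θ=atan2(y, x)=-127.0910° <0 so +360° → 232.9090° ≈ 232.9°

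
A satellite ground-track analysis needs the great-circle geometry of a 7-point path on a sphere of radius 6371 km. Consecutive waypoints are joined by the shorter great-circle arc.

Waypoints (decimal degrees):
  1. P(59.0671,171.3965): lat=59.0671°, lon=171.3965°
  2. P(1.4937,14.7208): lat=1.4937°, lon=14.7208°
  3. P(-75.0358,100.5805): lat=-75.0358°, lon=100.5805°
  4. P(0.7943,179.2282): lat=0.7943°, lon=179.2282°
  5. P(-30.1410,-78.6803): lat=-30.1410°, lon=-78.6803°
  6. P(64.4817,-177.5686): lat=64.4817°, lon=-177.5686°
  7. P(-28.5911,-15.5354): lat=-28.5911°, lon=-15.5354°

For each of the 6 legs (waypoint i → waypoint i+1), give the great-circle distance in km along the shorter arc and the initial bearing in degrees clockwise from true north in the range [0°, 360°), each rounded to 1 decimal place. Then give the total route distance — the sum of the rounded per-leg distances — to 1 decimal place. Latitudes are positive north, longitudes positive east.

Leg 1: dist=12977.8 km, bearing=333.7°
Leg 2: dist=10049.3 km, bearing=165.1°
Leg 3: dist=9769.0 km, bearing=78.8°
Leg 4: dist=11213.1 km, bearing=120.6°
Leg 5: dist=13422.5 km, bearing=330.3°
Leg 6: dist=15827.9 km, bearing=26.3°
Total: 73259.6 km

Leg 1: φ1=1.0309154, φ2=0.0260700, Δφ=-1.0048454, Δλ=-2.7345068 rad; a=sin²(Δφ/2)+cosφ1·cosφ2·sin²(Δλ/2)=0.7247531862; c=2·atan2(√a, √(1-a))=2.037008986; dist=6371·c=12977.784 ≈ 12977.8 km; running total=12977.8 km
Leg 1 bearing: y=sinΔλ·cosφ2=-0.39580045, x=cosφ1·sinφ2-sinφ1·cosφ2·cosΔλ=0.80080336; θ=atan2(y, x)=-26.3011° <0 so +360° → 333.6989° ≈ 333.7°
Leg 2: φ1=0.0260700, φ2=-1.3096218, Δφ=-1.3356917, Δλ=1.4985345 rad; a=sin²(Δφ/2)+cosφ1·cosφ2·sin²(Δλ/2)=0.5032732334; c=2·atan2(√a, √(1-a))=1.577342840; dist=6371·c=10049.251 ≈ 10049.3 km; running total=23027.1 km
Leg 2 bearing: y=sinΔλ·cosφ2=0.25754158, x=cosφ1·sinφ2-sinφ1·cosφ2·cosΔλ=-0.96624504; θ=atan2(y, x)=165.0754° ≈ 165.1°
Leg 3: φ1=-1.3096218, φ2=0.0138632, Δφ=1.3234849, Δλ=1.3726613 rad; a=sin²(Δφ/2)+cosφ1·cosφ2·sin²(Δλ/2)=0.4812850177; c=2·atan2(√a, √(1-a))=1.533357617; dist=6371·c=9769.021 ≈ 9769.0 km; running total=32796.1 km
Leg 3 bearing: y=sinΔλ·cosφ2=0.98034118, x=cosφ1·sinφ2-sinφ1·cosφ2·cosΔλ=0.19372706; θ=atan2(y, x)=78.8217° ≈ 78.8°
Leg 4: φ1=0.0138632, φ2=-0.5260597, Δφ=-0.5399228, Δλ=-4.5013525 rad; a=sin²(Δφ/2)+cosφ1·cosφ2·sin²(Δλ/2)=0.5940472738; c=2·atan2(√a, √(1-a))=1.760018030; dist=6371·c=11213.075 ≈ 11213.1 km; running total=44009.2 km
Leg 4 bearing: y=sinΔλ·cosφ2=0.84560632, x=cosφ1·sinφ2-sinφ1·cosφ2·cosΔλ=-0.49957020; θ=atan2(y, x)=120.5739° ≈ 120.6°
Leg 5: φ1=-0.5260597, φ2=1.1254180, Δφ=1.6514777, Δλ=-1.7259264 rad; a=sin²(Δφ/2)+cosφ1·cosφ2·sin²(Δλ/2)=0.7553541537; c=2·atan2(√a, √(1-a))=2.106804765; dist=6371·c=13422.453 ≈ 13422.5 km; running total=57431.7 km
Leg 5 bearing: y=sinΔλ·cosφ2=-0.42562608, x=cosφ1·sinφ2-sinφ1·cosφ2·cosΔλ=0.74700701; θ=atan2(y, x)=-29.6734° <0 so +360° → 330.3266° ≈ 330.3°
Leg 6: φ1=1.1254180, φ2=-0.4990088, Δφ=-1.6244268, Δλ=2.8280128 rad; a=sin²(Δφ/2)+cosφ1·cosφ2·sin²(Δλ/2)=0.8958459103; c=2·atan2(√a, √(1-a))=2.484369673; dist=6371·c=15827.919 ≈ 15827.9 km; running total=73259.6 km
Leg 6 bearing: y=sinΔλ·cosφ2=0.27085070, x=cosφ1·sinφ2-sinφ1·cosφ2·cosΔλ=0.54759836; θ=atan2(y, x)=26.3177° ≈ 26.3°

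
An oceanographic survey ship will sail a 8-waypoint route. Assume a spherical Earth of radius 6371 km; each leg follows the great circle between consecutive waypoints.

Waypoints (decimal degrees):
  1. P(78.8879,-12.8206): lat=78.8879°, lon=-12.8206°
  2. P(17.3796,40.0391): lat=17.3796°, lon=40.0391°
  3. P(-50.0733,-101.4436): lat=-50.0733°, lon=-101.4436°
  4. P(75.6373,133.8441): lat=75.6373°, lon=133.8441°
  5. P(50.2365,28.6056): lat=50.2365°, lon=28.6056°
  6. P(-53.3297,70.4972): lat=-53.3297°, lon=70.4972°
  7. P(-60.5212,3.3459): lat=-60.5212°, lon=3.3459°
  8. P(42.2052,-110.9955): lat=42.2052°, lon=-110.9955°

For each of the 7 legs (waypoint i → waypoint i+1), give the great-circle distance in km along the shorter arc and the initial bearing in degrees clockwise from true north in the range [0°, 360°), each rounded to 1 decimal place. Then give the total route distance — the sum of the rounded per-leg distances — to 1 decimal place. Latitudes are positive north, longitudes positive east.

Leg 1: φ1=1.3768536, φ2=0.3033312, Δφ=-1.0735224, Δλ=0.9225758 rad; a=sin²(Δφ/2)+cosφ1·cosφ2·sin²(Δλ/2)=0.2979237705; c=2·atan2(√a, √(1-a))=1.154744273; dist=6371·c=7356.876 ≈ 7356.9 km; running total=7356.9 km
Leg 1 bearing: y=sinΔλ·cosφ2=0.76076653, x=cosφ1·sinφ2-sinφ1·cosφ2·cosΔλ=-0.50783371; θ=atan2(y, x)=123.7243° ≈ 123.7°
Leg 2: φ1=0.3033312, φ2=-0.8739440, Δφ=-1.1772752, Δλ=-2.4693389 rad; a=sin²(Δφ/2)+cosφ1·cosφ2·sin²(Δλ/2)=0.8541505582; c=2·atan2(√a, √(1-a))=2.357884965; dist=6371·c=15022.085 ≈ 15022.1 km; running total=22379.0 km
Leg 2 bearing: y=sinΔλ·cosφ2=-0.39968593, x=cosφ1·sinφ2-sinφ1·cosφ2·cosΔλ=-0.58185968; θ=atan2(y, x)=-145.5144° <0 so +360° → 214.4856° ≈ 214.5°
Leg 3: φ1=-0.8739440, φ2=1.3201199, Δφ=2.1940639, Δλ=4.1065451 rad; a=sin²(Δφ/2)+cosφ1·cosφ2·sin²(Δλ/2)=0.9167792817; c=2·atan2(√a, √(1-a))=2.556314692; dist=6371·c=16286.281 ≈ 16286.3 km; running total=38665.3 km
Leg 3 bearing: y=sinΔλ·cosφ2=-0.20391014, x=cosφ1·sinφ2-sinφ1·cosφ2·cosΔλ=0.51342066; θ=atan2(y, x)=-21.6610° <0 so +360° → 338.3390° ≈ 338.3°
Leg 4: φ1=1.3201199, φ2=0.8767923, Δφ=-0.4433276, Δλ=-1.8367583 rad; a=sin²(Δφ/2)+cosφ1·cosφ2·sin²(Δλ/2)=0.1485185950; c=2·atan2(√a, √(1-a))=0.791241584; dist=6371·c=5041.000 ≈ 5041.0 km; running total=43706.3 km
Leg 4 bearing: y=sinΔλ·cosφ2=-0.61713116, x=cosφ1·sinφ2-sinφ1·cosφ2·cosΔλ=0.35354267; θ=atan2(y, x)=-60.1924° <0 so +360° → 299.8076° ≈ 299.8°
Leg 5: φ1=0.8767923, φ2=-0.9307789, Δφ=-1.8075712, Δλ=0.7311463 rad; a=sin²(Δφ/2)+cosφ1·cosφ2·sin²(Δλ/2)=0.6661005049; c=2·atan2(√a, √(1-a))=1.909432480; dist=6371·c=12164.994 ≈ 12165.0 km; running total=55871.3 km
Leg 5 bearing: y=sinΔλ·cosφ2=0.39877074, x=cosφ1·sinφ2-sinφ1·cosφ2·cosΔλ=-0.85476569; θ=atan2(y, x)=154.9897° ≈ 155.0°
Leg 6: φ1=-0.9307789, φ2=-1.0562942, Δφ=-0.1255154, Δλ=-1.1720113 rad; a=sin²(Δφ/2)+cosφ1·cosφ2·sin²(Δλ/2)=0.0938190450; c=2·atan2(√a, √(1-a))=0.622605326; dist=6371·c=3966.619 ≈ 3966.6 km; running total=59837.9 km
Leg 6 bearing: y=sinΔλ·cosφ2=-0.45348798, x=cosφ1·sinφ2-sinφ1·cosφ2·cosΔλ=-0.36662894; θ=atan2(y, x)=-128.9543° <0 so +360° → 231.0457° ≈ 231.0°
Leg 7: φ1=-1.0562942, φ2=0.7366197, Δφ=1.7929139, Δλ=-1.9956339 rad; a=sin²(Δφ/2)+cosφ1·cosφ2·sin²(Δλ/2)=0.8675311873; c=2·atan2(√a, √(1-a))=2.396555001; dist=6371·c=15268.452 ≈ 15268.5 km; running total=75106.4 km
Leg 7 bearing: y=sinΔλ·cosφ2=-0.67489574, x=cosφ1·sinφ2-sinφ1·cosφ2·cosΔλ=0.06480007; θ=atan2(y, x)=-84.5156° <0 so +360° → 275.4844° ≈ 275.5°

Leg 1: dist=7356.9 km, bearing=123.7°
Leg 2: dist=15022.1 km, bearing=214.5°
Leg 3: dist=16286.3 km, bearing=338.3°
Leg 4: dist=5041.0 km, bearing=299.8°
Leg 5: dist=12165.0 km, bearing=155.0°
Leg 6: dist=3966.6 km, bearing=231.0°
Leg 7: dist=15268.5 km, bearing=275.5°
Total: 75106.4 km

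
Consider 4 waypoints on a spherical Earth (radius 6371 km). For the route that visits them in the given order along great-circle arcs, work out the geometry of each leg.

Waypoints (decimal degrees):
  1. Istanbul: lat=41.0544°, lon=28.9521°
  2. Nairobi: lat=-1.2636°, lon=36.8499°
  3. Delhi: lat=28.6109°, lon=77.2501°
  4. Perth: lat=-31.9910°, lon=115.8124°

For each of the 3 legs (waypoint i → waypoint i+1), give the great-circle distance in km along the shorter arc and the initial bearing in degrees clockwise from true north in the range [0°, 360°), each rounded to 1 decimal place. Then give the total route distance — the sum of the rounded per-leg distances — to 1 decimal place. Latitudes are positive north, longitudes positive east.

Leg 1: φ1=0.7165345, φ2=-0.0220540, Δφ=-0.7385884, Δλ=0.1378426 rad; a=sin²(Δφ/2)+cosφ1·cosφ2·sin²(Δλ/2)=0.1338656701; c=2·atan2(√a, √(1-a))=0.749149027; dist=6371·c=4772.828 ≈ 4772.8 km; running total=4772.8 km
Leg 1 bearing: y=sinΔλ·cosφ2=0.13737310, x=cosφ1·sinφ2-sinφ1·cosφ2·cosΔλ=-0.66701667; θ=atan2(y, x)=168.3626° ≈ 168.4°
Leg 2: φ1=-0.0220540, φ2=0.4993544, Δφ=0.5214084, Δλ=0.7051165 rad; a=sin²(Δφ/2)+cosφ1·cosφ2·sin²(Δλ/2)=0.1710880723; c=2·atan2(√a, √(1-a))=0.852870532; dist=6371·c=5433.638 ≈ 5433.6 km; running total=10206.4 km
Leg 2 bearing: y=sinΔλ·cosφ2=0.56898154, x=cosφ1·sinφ2-sinφ1·cosφ2·cosΔλ=0.49348534; θ=atan2(y, x)=49.0645° ≈ 49.1°
Leg 3: φ1=0.4993544, φ2=-0.5583483, Δφ=-1.0577027, Δλ=0.6730391 rad; a=sin²(Δφ/2)+cosφ1·cosφ2·sin²(Δλ/2)=0.3357461972; c=2·atan2(√a, √(1-a))=1.236073274; dist=6371·c=7875.023 ≈ 7875.0 km; running total=18081.4 km
Leg 3 bearing: y=sinΔλ·cosφ2=0.52869558, x=cosφ1·sinφ2-sinφ1·cosφ2·cosΔλ=-0.78266451; θ=atan2(y, x)=145.9607° ≈ 146.0°

Leg 1: dist=4772.8 km, bearing=168.4°
Leg 2: dist=5433.6 km, bearing=49.1°
Leg 3: dist=7875.0 km, bearing=146.0°
Total: 18081.4 km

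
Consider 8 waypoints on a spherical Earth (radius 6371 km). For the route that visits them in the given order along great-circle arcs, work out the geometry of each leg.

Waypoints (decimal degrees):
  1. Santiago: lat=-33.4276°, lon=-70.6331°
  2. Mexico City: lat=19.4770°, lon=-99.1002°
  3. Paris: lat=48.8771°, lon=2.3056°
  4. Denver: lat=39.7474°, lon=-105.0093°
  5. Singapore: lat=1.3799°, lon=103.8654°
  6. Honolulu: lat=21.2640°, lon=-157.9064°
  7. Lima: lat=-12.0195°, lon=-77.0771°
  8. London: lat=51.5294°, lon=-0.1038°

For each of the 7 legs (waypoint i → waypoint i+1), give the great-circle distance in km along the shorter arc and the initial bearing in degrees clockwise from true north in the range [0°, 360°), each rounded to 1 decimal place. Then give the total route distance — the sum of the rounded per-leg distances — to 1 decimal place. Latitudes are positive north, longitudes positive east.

Leg 1: φ1=-0.5834217, φ2=0.3399378, Δφ=0.9233595, Δλ=-0.4968446 rad; a=sin²(Δφ/2)+cosφ1·cosφ2·sin²(Δλ/2)=0.2459950889; c=2·atan2(√a, √(1-a))=1.037923645; dist=6371·c=6612.612 ≈ 6612.6 km; running total=6612.6 km
Leg 1 bearing: y=sinΔλ·cosφ2=-0.44937772, x=cosφ1·sinφ2-sinφ1·cosφ2·cosΔλ=0.73483718; θ=atan2(y, x)=-31.4472° <0 so +360° → 328.5528° ≈ 328.6°
Leg 2: φ1=0.3399378, φ2=0.8530663, Δφ=0.5131285, Δλ=1.7698651 rad; a=sin²(Δφ/2)+cosφ1·cosφ2·sin²(Δλ/2)=0.4357226854; c=2·atan2(√a, √(1-a))=1.441884949; dist=6371·c=9186.249 ≈ 9186.2 km; running total=15798.8 km
Leg 2 bearing: y=sinΔλ·cosφ2=0.64468803, x=cosφ1·sinφ2-sinφ1·cosφ2·cosΔλ=0.75355892; θ=atan2(y, x)=40.5478° ≈ 40.5°
Leg 3: φ1=0.8530663, φ2=0.6937230, Δφ=-0.1593433, Δλ=-1.8729983 rad; a=sin²(Δφ/2)+cosφ1·cosφ2·sin²(Δλ/2)=0.3344175331; c=2·atan2(√a, √(1-a))=1.233258420; dist=6371·c=7857.089 ≈ 7857.1 km; running total=23655.9 km
Leg 3 bearing: y=sinΔλ·cosφ2=-0.73402826, x=cosφ1·sinφ2-sinφ1·cosφ2·cosΔλ=0.59290159; θ=atan2(y, x)=-51.0709° <0 so +360° → 308.9291° ≈ 308.9°
Leg 4: φ1=0.6937230, φ2=0.0240838, Δφ=-0.6696392, Δλ=3.6455512 rad; a=sin²(Δφ/2)+cosφ1·cosφ2·sin²(Δλ/2)=0.8288450614; c=2·atan2(√a, √(1-a))=2.288544576; dist=6371·c=14580.317 ≈ 14580.3 km; running total=38236.2 km
Leg 4 bearing: y=sinΔλ·cosφ2=-0.48275572, x=cosφ1·sinφ2-sinφ1·cosφ2·cosΔλ=0.57826518; θ=atan2(y, x)=-39.8563° <0 so +360° → 320.1437° ≈ 320.1°
Leg 5: φ1=0.0240838, φ2=0.3711268, Δφ=0.3470430, Δλ=-4.5687798 rad; a=sin²(Δφ/2)+cosφ1·cosφ2·sin²(Δλ/2)=0.5623002099; c=2·atan2(√a, √(1-a))=1.695721429; dist=6371·c=10803.441 ≈ 10803.4 km; running total=49039.6 km
Leg 5 bearing: y=sinΔλ·cosφ2=0.92232602, x=cosφ1·sinφ2-sinφ1·cosφ2·cosΔλ=0.36577240; θ=atan2(y, x)=68.3679° ≈ 68.4°
Leg 6: φ1=0.3711268, φ2=-0.2097798, Δφ=-0.5809067, Δλ=1.4107374 rad; a=sin²(Δφ/2)+cosφ1·cosφ2·sin²(Δλ/2)=0.4651267193; c=2·atan2(√a, √(1-a))=1.500993093; dist=6371·c=9562.827 ≈ 9562.8 km; running total=58602.4 km
Leg 6 bearing: y=sinΔλ·cosφ2=0.96557490, x=cosφ1·sinφ2-sinφ1·cosφ2·cosΔλ=-0.25060032; θ=atan2(y, x)=104.5492° ≈ 104.5°
Leg 7: φ1=-0.2097798, φ2=0.8993577, Δφ=1.1091375, Δλ=1.3434375 rad; a=sin²(Δφ/2)+cosφ1·cosφ2·sin²(Δλ/2)=0.5129436053; c=2·atan2(√a, √(1-a))=1.596686430; dist=6371·c=10172.489 ≈ 10172.5 km; running total=68774.9 km
Leg 7 bearing: y=sinΔλ·cosφ2=0.60610298, x=cosφ1·sinφ2-sinφ1·cosφ2·cosΔλ=0.79496480; θ=atan2(y, x)=37.3229° ≈ 37.3°

Leg 1: dist=6612.6 km, bearing=328.6°
Leg 2: dist=9186.2 km, bearing=40.5°
Leg 3: dist=7857.1 km, bearing=308.9°
Leg 4: dist=14580.3 km, bearing=320.1°
Leg 5: dist=10803.4 km, bearing=68.4°
Leg 6: dist=9562.8 km, bearing=104.5°
Leg 7: dist=10172.5 km, bearing=37.3°
Total: 68774.9 km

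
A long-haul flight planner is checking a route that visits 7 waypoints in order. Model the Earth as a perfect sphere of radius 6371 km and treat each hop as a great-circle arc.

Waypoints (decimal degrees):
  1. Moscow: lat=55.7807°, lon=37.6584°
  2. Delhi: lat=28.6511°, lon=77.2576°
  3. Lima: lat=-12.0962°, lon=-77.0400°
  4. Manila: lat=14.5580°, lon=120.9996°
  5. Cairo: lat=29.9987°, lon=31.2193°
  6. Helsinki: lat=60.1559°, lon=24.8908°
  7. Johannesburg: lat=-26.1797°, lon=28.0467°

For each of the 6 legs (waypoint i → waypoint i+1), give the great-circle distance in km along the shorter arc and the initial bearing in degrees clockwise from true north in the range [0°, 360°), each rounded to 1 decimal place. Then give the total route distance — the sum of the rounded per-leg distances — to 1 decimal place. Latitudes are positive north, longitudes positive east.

Leg 1: dist=4340.8 km, bearing=117.4°
Leg 2: dist=16777.7 km, bearing=299.4°
Leg 3: dist=18044.7 km, bearing=280.0°
Leg 4: dist=9184.1 km, bearing=299.2°
Leg 5: dist=3386.5 km, bearing=353.8°
Leg 6: dist=9604.4 km, bearing=177.2°
Total: 61338.2 km

Leg 1: φ1=0.9735569, φ2=0.5000560, Δφ=-0.4735008, Δλ=0.6911364 rad; a=sin²(Δφ/2)+cosφ1·cosφ2·sin²(Δλ/2)=0.1116354406; c=2·atan2(√a, √(1-a))=0.681340507; dist=6371·c=4340.820 ≈ 4340.8 km; running total=4340.8 km
Leg 1 bearing: y=sinΔλ·cosφ2=0.55936561, x=cosφ1·sinφ2-sinφ1·cosφ2·cosΔλ=-0.28948573; θ=atan2(y, x)=117.3627° ≈ 117.4°
Leg 2: φ1=0.5000560, φ2=-0.2111185, Δφ=-0.7111745, Δλ=-2.6930011 rad; a=sin²(Δφ/2)+cosφ1·cosφ2·sin²(Δλ/2)=0.9368242920; c=2·atan2(√a, √(1-a))=2.633447673; dist=6371·c=16777.695 ≈ 16777.7 km; running total=21118.5 km
Leg 2 bearing: y=sinΔλ·cosφ2=-0.42406752, x=cosφ1·sinφ2-sinφ1·cosφ2·cosΔλ=0.23854746; θ=atan2(y, x)=-60.6413° <0 so +360° → 299.3587° ≈ 299.4°
Leg 3: φ1=-0.2111185, φ2=0.2540850, Δφ=0.4652035, Δλ=3.4564431 rad; a=sin²(Δφ/2)+cosφ1·cosφ2·sin²(Δλ/2)=0.9762772216; c=2·atan2(√a, √(1-a))=2.832317509; dist=6371·c=18044.695 ≈ 18044.7 km; running total=39163.2 km
Leg 3 bearing: y=sinΔλ·cosφ2=-0.29973175, x=cosφ1·sinφ2-sinφ1·cosφ2·cosΔλ=0.05292366; θ=atan2(y, x)=-79.9865° <0 so +360° → 280.0135° ≈ 280.0°
Leg 4: φ1=0.2540850, φ2=0.5235761, Δφ=0.2694911, Δλ=-1.5669618 rad; a=sin²(Δφ/2)+cosφ1·cosφ2·sin²(Δλ/2)=0.4355553984; c=2·atan2(√a, √(1-a))=1.441547569; dist=6371·c=9184.100 ≈ 9184.1 km; running total=48347.3 km
Leg 4 bearing: y=sinΔλ·cosφ2=-0.86603038, x=cosφ1·sinφ2-sinφ1·cosφ2·cosΔλ=0.48309311; θ=atan2(y, x)=-60.8461° <0 so +360° → 299.1539° ≈ 299.2°
Leg 5: φ1=0.5235761, φ2=1.0499185, Δφ=0.5263424, Δλ=-0.1104532 rad; a=sin²(Δφ/2)+cosφ1·cosφ2·sin²(Δλ/2)=0.0689879718; c=2·atan2(√a, √(1-a))=0.531546846; dist=6371·c=3386.485 ≈ 3386.5 km; running total=51733.8 km
Leg 5 bearing: y=sinΔλ·cosφ2=-0.05485441, x=cosφ1·sinφ2-sinφ1·cosφ2·cosΔλ=0.50389039; θ=atan2(y, x)=-6.2129° <0 so +360° → 353.7871° ≈ 353.8°
Leg 6: φ1=1.0499185, φ2=-0.4569220, Δφ=-1.5068405, Δλ=0.0550808 rad; a=sin²(Δφ/2)+cosφ1·cosφ2·sin²(Δλ/2)=0.4683825156; c=2·atan2(√a, √(1-a))=1.507519139; dist=6371·c=9604.404 ≈ 9604.4 km; running total=61338.2 km
Leg 6 bearing: y=sinΔλ·cosφ2=0.04940537, x=cosφ1·sinφ2-sinφ1·cosφ2·cosΔλ=-0.99677502; θ=atan2(y, x)=177.1624° ≈ 177.2°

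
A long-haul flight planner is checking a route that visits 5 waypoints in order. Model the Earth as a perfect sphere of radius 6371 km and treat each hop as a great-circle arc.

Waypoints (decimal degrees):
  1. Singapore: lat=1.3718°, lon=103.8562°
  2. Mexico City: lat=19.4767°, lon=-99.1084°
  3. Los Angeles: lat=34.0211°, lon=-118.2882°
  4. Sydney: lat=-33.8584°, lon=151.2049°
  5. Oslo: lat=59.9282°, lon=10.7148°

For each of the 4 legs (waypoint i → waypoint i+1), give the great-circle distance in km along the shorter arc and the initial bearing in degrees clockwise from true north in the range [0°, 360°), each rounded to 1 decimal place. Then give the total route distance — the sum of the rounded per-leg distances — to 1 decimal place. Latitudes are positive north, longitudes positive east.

Leg 1: dist=16601.1 km, bearing=46.1°
Leg 2: dist=2490.2 km, bearing=314.4°
Leg 3: dist=12068.0 km, bearing=241.1°
Leg 4: dist=15949.3 km, bearing=327.6°
Total: 47108.6 km

Leg 1: φ1=0.0239424, φ2=0.3399325, Δφ=0.3159901, Δλ=-3.5424005 rad; a=sin²(Δφ/2)+cosφ1·cosφ2·sin²(Δλ/2)=0.9299136936; c=2·atan2(√a, √(1-a))=2.605727834; dist=6371·c=16601.092 ≈ 16601.1 km; running total=16601.1 km
Leg 1 bearing: y=sinΔλ·cosφ2=0.36783613, x=cosφ1·sinφ2-sinφ1·cosφ2·cosΔλ=0.35410937; θ=atan2(y, x)=46.0893° ≈ 46.1°
Leg 2: φ1=0.3399325, φ2=0.5937802, Δφ=0.2538477, Δλ=-0.3347507 rad; a=sin²(Δφ/2)+cosφ1·cosφ2·sin²(Δλ/2)=0.0377103107; c=2·atan2(√a, √(1-a))=0.390866240; dist=6371·c=2490.209 ≈ 2490.2 km; running total=19091.3 km
Leg 2 bearing: y=sinΔλ·cosφ2=-0.27229909, x=cosφ1·sinφ2-sinφ1·cosφ2·cosΔλ=0.26646984; θ=atan2(y, x)=-45.6199° <0 so +360° → 314.3801° ≈ 314.4°
Leg 3: φ1=0.5937802, φ2=-0.5909406, Δφ=-1.1847208, Δλ=4.7035419 rad; a=sin²(Δφ/2)+cosφ1·cosφ2·sin²(Δλ/2)=0.6589046300; c=2·atan2(√a, √(1-a))=1.894214386; dist=6371·c=12068.040 ≈ 12068.0 km; running total=31159.3 km
Leg 3 bearing: y=sinΔλ·cosφ2=-0.83038452, x=cosφ1·sinφ2-sinφ1·cosφ2·cosΔλ=-0.45766671; θ=atan2(y, x)=-118.8614° <0 so +360° → 241.1386° ≈ 241.1°
Leg 4: φ1=-0.5909406, φ2=1.0459444, Δφ=1.6368850, Δλ=-2.4520148 rad; a=sin²(Δφ/2)+cosφ1·cosφ2·sin²(Δλ/2)=0.9015922214; c=2·atan2(√a, √(1-a))=2.503417888; dist=6371·c=15949.275 ≈ 15949.3 km; running total=47108.6 km
Leg 4 bearing: y=sinΔλ·cosφ2=-0.31879597, x=cosφ1·sinφ2-sinφ1·cosφ2·cosΔλ=0.50325330; θ=atan2(y, x)=-32.3530° <0 so +360° → 327.6470° ≈ 327.6°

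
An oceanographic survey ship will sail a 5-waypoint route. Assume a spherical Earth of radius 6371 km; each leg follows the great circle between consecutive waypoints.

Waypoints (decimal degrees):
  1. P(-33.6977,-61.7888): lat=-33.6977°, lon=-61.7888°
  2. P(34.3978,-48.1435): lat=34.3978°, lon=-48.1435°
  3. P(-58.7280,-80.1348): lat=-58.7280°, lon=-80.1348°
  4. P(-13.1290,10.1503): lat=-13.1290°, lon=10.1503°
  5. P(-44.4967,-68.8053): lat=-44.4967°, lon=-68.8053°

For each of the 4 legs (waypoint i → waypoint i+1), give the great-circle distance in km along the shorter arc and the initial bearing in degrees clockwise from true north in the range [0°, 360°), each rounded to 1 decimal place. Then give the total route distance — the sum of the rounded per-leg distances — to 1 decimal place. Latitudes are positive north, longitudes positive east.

Leg 1: φ1=-0.5881358, φ2=0.6003549, Δφ=1.1884907, Δλ=0.2381554 rad; a=sin²(Δφ/2)+cosφ1·cosφ2·sin²(Δλ/2)=0.3231578794; c=2·atan2(√a, √(1-a))=1.209289314; dist=6371·c=7704.382 ≈ 7704.4 km; running total=7704.4 km
Leg 1 bearing: y=sinΔλ·cosφ2=0.19465806, x=cosφ1·sinφ2-sinφ1·cosφ2·cosΔλ=0.91488562; θ=atan2(y, x)=12.0116° ≈ 12.0°
Leg 2: φ1=0.6003549, φ2=-1.0249970, Δφ=-1.6253518, Δλ=-0.5583535 rad; a=sin²(Δφ/2)+cosφ1·cosφ2·sin²(Δλ/2)=0.5597896871; c=2·atan2(√a, √(1-a))=1.690662533; dist=6371·c=10771.211 ≈ 10771.2 km; running total=18475.6 km
Leg 2 bearing: y=sinΔλ·cosφ2=-0.27501503, x=cosφ1·sinφ2-sinφ1·cosφ2·cosΔλ=-0.95397458; θ=atan2(y, x)=-163.9186° <0 so +360° → 196.0814° ≈ 196.1°
Leg 3: φ1=-1.0249970, φ2=-0.2291443, Δφ=0.7958527, Δλ=1.5757723 rad; a=sin²(Δφ/2)+cosφ1·cosφ2·sin²(Δλ/2)=0.4041862150; c=2·atan2(√a, √(1-a))=1.377976146; dist=6371·c=8779.086 ≈ 8779.1 km; running total=27254.7 km
Leg 3 bearing: y=sinΔλ·cosφ2=0.97384907, x=cosφ1·sinφ2-sinφ1·cosφ2·cosΔλ=-0.12205273; θ=atan2(y, x)=97.1436° ≈ 97.1°
Leg 4: φ1=-0.2291443, φ2=-0.7766139, Δφ=-0.5474696, Δλ=-1.3780352 rad; a=sin²(Δφ/2)+cosφ1·cosφ2·sin²(Δλ/2)=0.3538643541; c=2·atan2(√a, √(1-a))=1.274195353; dist=6371·c=8117.899 ≈ 8117.9 km; running total=35372.6 km
Leg 4 bearing: y=sinΔλ·cosφ2=-0.70007998, x=cosφ1·sinφ2-sinφ1·cosφ2·cosΔλ=-0.65151018; θ=atan2(y, x)=-132.9419° <0 so +360° → 227.0581° ≈ 227.1°

Leg 1: dist=7704.4 km, bearing=12.0°
Leg 2: dist=10771.2 km, bearing=196.1°
Leg 3: dist=8779.1 km, bearing=97.1°
Leg 4: dist=8117.9 km, bearing=227.1°
Total: 35372.6 km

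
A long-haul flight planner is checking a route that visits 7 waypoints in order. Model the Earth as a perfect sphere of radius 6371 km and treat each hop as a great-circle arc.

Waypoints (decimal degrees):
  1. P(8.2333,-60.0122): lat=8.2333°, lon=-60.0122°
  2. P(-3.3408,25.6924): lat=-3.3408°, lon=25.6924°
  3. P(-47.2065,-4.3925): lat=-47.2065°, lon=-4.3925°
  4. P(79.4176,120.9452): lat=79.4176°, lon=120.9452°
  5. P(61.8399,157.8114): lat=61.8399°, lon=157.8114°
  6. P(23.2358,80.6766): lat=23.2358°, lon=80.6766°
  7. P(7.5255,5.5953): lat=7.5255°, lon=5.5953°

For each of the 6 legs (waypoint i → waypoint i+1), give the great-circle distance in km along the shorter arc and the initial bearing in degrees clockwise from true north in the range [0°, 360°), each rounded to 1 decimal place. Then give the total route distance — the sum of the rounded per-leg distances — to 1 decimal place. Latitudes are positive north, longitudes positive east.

Leg 1: dist=9589.0 km, bearing=93.9°
Leg 2: dist=5668.6 km, bearing=206.0°
Leg 3: dist=15846.7 km, bearing=14.3°
Leg 4: dist=2292.1 km, bearing=126.5°
Leg 5: dist=7073.8 km, bearing=270.4°
Leg 6: dist=8158.3 km, bearing=271.2°
Total: 48628.5 km

Leg 1: φ1=0.1436982, φ2=-0.0583080, Δφ=-0.2020062, Δλ=1.4958275 rad; a=sin²(Δφ/2)+cosφ1·cosφ2·sin²(Δλ/2)=0.4671722427; c=2·atan2(√a, √(1-a))=1.505093551; dist=6371·c=9588.951 ≈ 9589.0 km; running total=9589.0 km
Leg 1 bearing: y=sinΔλ·cosφ2=0.99549650, x=cosφ1·sinφ2-sinφ1·cosφ2·cosΔλ=-0.06838187; θ=atan2(y, x)=93.9295° ≈ 93.9°
Leg 2: φ1=-0.0583080, φ2=-0.8239089, Δφ=-0.7656009, Δλ=-0.5250806 rad; a=sin²(Δφ/2)+cosφ1·cosφ2·sin²(Δλ/2)=0.1851995399; c=2·atan2(√a, √(1-a))=0.889756892; dist=6371·c=5668.641 ≈ 5668.6 km; running total=15257.6 km
Leg 2 bearing: y=sinΔλ·cosφ2=-0.34055045, x=cosφ1·sinφ2-sinφ1·cosφ2·cosΔλ=-0.69830371; θ=atan2(y, x)=-154.0023° <0 so +360° → 205.9977° ≈ 206.0°
Leg 3: φ1=-0.8239089, φ2=1.3860986, Δφ=2.2100075, Δλ=2.1875555 rad; a=sin²(Δφ/2)+cosφ1·cosφ2·sin²(Δλ/2)=0.8967444263; c=2·atan2(√a, √(1-a))=2.487316820; dist=6371·c=15846.695 ≈ 15846.7 km; running total=31104.3 km
Leg 3 bearing: y=sinΔλ·cosφ2=0.14981332, x=cosφ1·sinφ2-sinφ1·cosφ2·cosΔλ=0.58985711; θ=atan2(y, x)=14.2508° ≈ 14.3°
Leg 4: φ1=1.3860986, φ2=1.0793099, Δφ=-0.3067887, Δλ=0.6434366 rad; a=sin²(Δφ/2)+cosφ1·cosφ2·sin²(Δλ/2)=0.0320112753; c=2·atan2(√a, √(1-a))=0.359771059; dist=6371·c=2292.101 ≈ 2292.1 km; running total=33396.4 km
Leg 4 bearing: y=sinΔλ·cosφ2=0.28313779, x=cosφ1·sinφ2-sinφ1·cosφ2·cosΔλ=-0.20923481; θ=atan2(y, x)=126.4639° ≈ 126.5°
Leg 5: φ1=1.0793099, φ2=0.4055412, Δφ=-0.6737686, Δλ=-1.3462562 rad; a=sin²(Δφ/2)+cosφ1·cosφ2·sin²(Δλ/2)=0.2778122341; c=2·atan2(√a, √(1-a))=1.110319262; dist=6371·c=7073.844 ≈ 7073.8 km; running total=40470.2 km
Leg 5 bearing: y=sinΔλ·cosφ2=-0.89582179, x=cosφ1·sinφ2-sinφ1·cosφ2·cosΔλ=0.00580651; θ=atan2(y, x)=-89.6286° <0 so +360° → 270.3714° ≈ 270.4°
Leg 6: φ1=0.4055412, φ2=0.1313448, Δφ=-0.2741965, Δλ=-1.3104159 rad; a=sin²(Δφ/2)+cosφ1·cosφ2·sin²(Δλ/2)=0.3569012764; c=2·atan2(√a, √(1-a))=1.280540409; dist=6371·c=8158.323 ≈ 8158.3 km; running total=48628.5 km
Leg 6 bearing: y=sinΔλ·cosφ2=-0.95796911, x=cosφ1·sinφ2-sinφ1·cosφ2·cosΔλ=0.01965191; θ=atan2(y, x)=-88.8248° <0 so +360° → 271.1752° ≈ 271.2°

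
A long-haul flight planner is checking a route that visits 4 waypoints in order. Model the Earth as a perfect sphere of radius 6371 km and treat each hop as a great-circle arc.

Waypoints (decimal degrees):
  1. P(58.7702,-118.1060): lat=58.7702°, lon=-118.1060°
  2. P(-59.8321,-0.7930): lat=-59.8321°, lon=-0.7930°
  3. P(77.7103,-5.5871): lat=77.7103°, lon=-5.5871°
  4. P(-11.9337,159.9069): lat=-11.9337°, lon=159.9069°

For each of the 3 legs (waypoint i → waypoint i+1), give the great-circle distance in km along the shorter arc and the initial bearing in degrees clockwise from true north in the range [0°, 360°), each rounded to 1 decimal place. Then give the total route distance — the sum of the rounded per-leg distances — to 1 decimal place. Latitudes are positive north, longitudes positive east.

Leg 1: dist=16588.7 km, bearing=119.3°
Leg 2: dist=15297.6 km, bearing=358.5°
Leg 3: dist=12654.8 km, bearing=15.5°
Total: 44541.1 km

Leg 1: φ1=1.0257335, φ2=-1.0442671, Δφ=-2.0700006, Δλ=2.0474981 rad; a=sin²(Δφ/2)+cosφ1·cosφ2·sin²(Δλ/2)=0.9294158075; c=2·atan2(√a, √(1-a))=2.603780767; dist=6371·c=16588.687 ≈ 16588.7 km; running total=16588.7 km
Leg 1 bearing: y=sinΔλ·cosφ2=0.44650954, x=cosφ1·sinφ2-sinφ1·cosφ2·cosΔλ=-0.25107268; θ=atan2(y, x)=119.3491° ≈ 119.3°
Leg 2: φ1=-1.0442671, φ2=1.3563006, Δφ=2.4005677, Δλ=-0.0836728 rad; a=sin²(Δφ/2)+cosφ1·cosφ2·sin²(Δλ/2)=0.8690756562; c=2·atan2(√a, √(1-a))=2.401122284; dist=6371·c=15297.550 ≈ 15297.6 km; running total=31886.3 km
Leg 2 bearing: y=sinΔλ·cosφ2=-0.01778938, x=cosφ1·sinφ2-sinφ1·cosφ2·cosΔλ=0.67440061; θ=atan2(y, x)=-1.5110° <0 so +360° → 358.4890° ≈ 358.5°
Leg 3: φ1=1.3563006, φ2=-0.2082824, Δφ=-1.5645830, Δλ=2.8884152 rad; a=sin²(Δφ/2)+cosφ1·cosφ2·sin²(Δλ/2)=0.7018283298; c=2·atan2(√a, √(1-a))=1.986306406; dist=6371·c=12654.758 ≈ 12654.8 km; running total=44541.1 km
Leg 3 bearing: y=sinΔλ·cosφ2=0.24506787, x=cosφ1·sinφ2-sinφ1·cosφ2·cosΔλ=0.88147776; θ=atan2(y, x)=15.5370° ≈ 15.5°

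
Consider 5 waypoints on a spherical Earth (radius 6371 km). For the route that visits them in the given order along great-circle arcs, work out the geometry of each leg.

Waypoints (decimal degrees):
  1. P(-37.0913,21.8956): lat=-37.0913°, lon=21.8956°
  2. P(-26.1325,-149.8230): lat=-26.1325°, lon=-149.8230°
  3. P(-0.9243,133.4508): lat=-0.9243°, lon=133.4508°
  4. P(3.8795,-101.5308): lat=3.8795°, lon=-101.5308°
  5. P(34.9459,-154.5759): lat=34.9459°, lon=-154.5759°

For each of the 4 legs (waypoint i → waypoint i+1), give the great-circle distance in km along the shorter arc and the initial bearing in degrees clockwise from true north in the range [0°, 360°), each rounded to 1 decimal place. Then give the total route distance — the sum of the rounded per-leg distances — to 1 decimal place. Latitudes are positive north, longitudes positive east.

Leg 1: φ1=-0.6473653, φ2=-0.4560982, Δφ=0.1912671, Δλ=-2.9970550 rad; a=sin²(Δφ/2)+cosφ1·cosφ2·sin²(Δλ/2)=0.7215196505; c=2·atan2(√a, √(1-a))=2.029782348; dist=6371·c=12931.743 ≈ 12931.7 km; running total=12931.7 km
Leg 1 bearing: y=sinΔλ·cosφ2=-0.12931140, x=cosφ1·sinφ2-sinφ1·cosφ2·cosΔλ=-0.88712724; θ=atan2(y, x)=-171.7067° <0 so +360° → 188.2933° ≈ 188.3°
Leg 2: φ1=-0.4560982, φ2=-0.0161321, Δφ=0.4399661, Δλ=4.9440605 rad; a=sin²(Δφ/2)+cosφ1·cosφ2·sin²(Δλ/2)=0.3933938788; c=2·atan2(√a, √(1-a))=1.355934696; dist=6371·c=8638.660 ≈ 8638.7 km; running total=21570.4 km
Leg 2 bearing: y=sinΔλ·cosφ2=-0.97315732, x=cosφ1·sinφ2-sinφ1·cosφ2·cosΔλ=0.08663349; θ=atan2(y, x)=-84.9128° <0 so +360° → 275.0872° ≈ 275.1°
Leg 3: φ1=-0.0161321, φ2=0.0677100, Δφ=0.0838421, Δλ=-4.1012026 rad; a=sin²(Δφ/2)+cosφ1·cosφ2·sin²(Δλ/2)=0.7867707355; c=2·atan2(√a, √(1-a))=2.181618881; dist=6371·c=13899.094 ≈ 13899.1 km; running total=35469.5 km
Leg 3 bearing: y=sinΔλ·cosφ2=0.81709118, x=cosφ1·sinφ2-sinφ1·cosφ2·cosΔλ=0.05841391; θ=atan2(y, x)=85.9109° ≈ 85.9°
Leg 4: φ1=0.0677100, φ2=0.6099210, Δφ=0.5422110, Δλ=-0.9258116 rad; a=sin²(Δφ/2)+cosφ1·cosφ2·sin²(Δλ/2)=0.2347930269; c=2·atan2(√a, √(1-a))=1.011707541; dist=6371·c=6445.589 ≈ 6445.6 km; running total=41915.1 km
Leg 4 bearing: y=sinΔλ·cosφ2=-0.65502425, x=cosφ1·sinφ2-sinφ1·cosφ2·cosΔλ=0.53814894; θ=atan2(y, x)=-50.5945° <0 so +360° → 309.4055° ≈ 309.4°

Leg 1: dist=12931.7 km, bearing=188.3°
Leg 2: dist=8638.7 km, bearing=275.1°
Leg 3: dist=13899.1 km, bearing=85.9°
Leg 4: dist=6445.6 km, bearing=309.4°
Total: 41915.1 km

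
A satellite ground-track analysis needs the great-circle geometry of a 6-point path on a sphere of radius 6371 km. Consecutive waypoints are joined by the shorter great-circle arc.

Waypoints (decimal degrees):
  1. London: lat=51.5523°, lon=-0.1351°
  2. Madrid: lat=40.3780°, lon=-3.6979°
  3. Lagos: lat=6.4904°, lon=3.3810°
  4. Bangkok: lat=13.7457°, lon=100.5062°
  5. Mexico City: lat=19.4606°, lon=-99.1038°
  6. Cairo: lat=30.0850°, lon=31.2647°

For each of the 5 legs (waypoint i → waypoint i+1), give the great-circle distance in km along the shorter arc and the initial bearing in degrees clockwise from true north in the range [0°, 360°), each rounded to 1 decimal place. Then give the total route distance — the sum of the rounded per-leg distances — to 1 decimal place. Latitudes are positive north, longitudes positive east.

Leg 1: φ1=0.8997574, φ2=0.7047290, Δφ=-0.1950283, Δλ=-0.0621826 rad; a=sin²(Δφ/2)+cosφ1·cosφ2·sin²(Δλ/2)=0.0099366531; c=2·atan2(√a, √(1-a))=0.199697181; dist=6371·c=1272.271 ≈ 1272.3 km; running total=1272.3 km
Leg 1 bearing: y=sinΔλ·cosφ2=-0.04733937, x=cosφ1·sinφ2-sinφ1·cosφ2·cosΔλ=-0.19264124; θ=atan2(y, x)=-166.1938° <0 so +360° → 193.8062° ≈ 193.8°
Leg 2: φ1=0.7047290, φ2=0.1132788, Δφ=-0.5914502, Δλ=0.1235501 rad; a=sin²(Δφ/2)+cosφ1·cosφ2·sin²(Δλ/2)=0.0878183084; c=2·atan2(√a, √(1-a))=0.601719693; dist=6371·c=3833.556 ≈ 3833.6 km; running total=5105.9 km
Leg 2 bearing: y=sinΔλ·cosφ2=0.12244618, x=cosφ1·sinφ2-sinφ1·cosφ2·cosΔλ=-0.55265898; θ=atan2(y, x)=167.5074° ≈ 167.5°
Leg 3: φ1=0.1132788, φ2=0.2399077, Δφ=0.1266289, Δλ=1.6951545 rad; a=sin²(Δφ/2)+cosφ1·cosφ2·sin²(Δλ/2)=0.5464271228; c=2·atan2(√a, √(1-a))=1.663784523; dist=6371·c=10599.971 ≈ 10600.0 km; running total=15705.9 km
Leg 3 bearing: y=sinΔλ·cosφ2=0.96385856, x=cosφ1·sinφ2-sinφ1·cosφ2·cosΔλ=0.24970937; θ=atan2(y, x)=75.4756° ≈ 75.5°
Leg 4: φ1=0.2399077, φ2=0.3396515, Δφ=0.0997438, Δλ=-3.4838517 rad; a=sin²(Δφ/2)+cosφ1·cosφ2·sin²(Δλ/2)=0.8917914023; c=2·atan2(√a, √(1-a))=2.471208099; dist=6371·c=15744.067 ≈ 15744.1 km; running total=31450.0 km
Leg 4 bearing: y=sinΔλ·cosφ2=0.31644252, x=cosφ1·sinφ2-sinφ1·cosφ2·cosΔλ=0.53466075; θ=atan2(y, x)=30.6194° ≈ 30.6°
Leg 5: φ1=0.3396515, φ2=0.5250823, Δφ=0.1854308, Δλ=2.2753596 rad; a=sin²(Δφ/2)+cosφ1·cosφ2·sin²(Δλ/2)=0.6807098477; c=2·atan2(√a, √(1-a))=1.940586391; dist=6371·c=12363.476 ≈ 12363.5 km; running total=43813.5 km
Leg 5 bearing: y=sinΔλ·cosφ2=0.65925413, x=cosφ1·sinφ2-sinφ1·cosφ2·cosΔλ=0.65936317; θ=atan2(y, x)=44.9953° ≈ 45.0°

Leg 1: dist=1272.3 km, bearing=193.8°
Leg 2: dist=3833.6 km, bearing=167.5°
Leg 3: dist=10600.0 km, bearing=75.5°
Leg 4: dist=15744.1 km, bearing=30.6°
Leg 5: dist=12363.5 km, bearing=45.0°
Total: 43813.5 km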